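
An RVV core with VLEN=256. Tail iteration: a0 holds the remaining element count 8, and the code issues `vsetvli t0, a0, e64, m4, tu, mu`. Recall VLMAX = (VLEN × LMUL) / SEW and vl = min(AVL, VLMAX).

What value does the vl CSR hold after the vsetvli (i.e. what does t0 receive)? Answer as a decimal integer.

vl = 8

VLMAX = VLEN×LMUL/SEW = 256×4/64 = 16
vl ← min(8, 16) = 8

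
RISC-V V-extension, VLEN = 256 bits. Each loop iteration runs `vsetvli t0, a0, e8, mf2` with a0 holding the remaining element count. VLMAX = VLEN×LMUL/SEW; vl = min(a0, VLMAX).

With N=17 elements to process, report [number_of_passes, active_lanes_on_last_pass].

[iterations, last_vl] = [2, 1]

VLMAX = VLEN×LMUL/SEW = 256×1/2/8 = 16
17 elements at 16/iter → 2 passes, remainder 1 on the last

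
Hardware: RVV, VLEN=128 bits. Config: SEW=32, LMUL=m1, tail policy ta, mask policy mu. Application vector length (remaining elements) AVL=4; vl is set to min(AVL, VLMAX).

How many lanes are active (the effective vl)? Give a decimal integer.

lanes per group: 128·1/32 = 4
vl = min(AVL, VLMAX) = min(4, 4) = 4

vl = 4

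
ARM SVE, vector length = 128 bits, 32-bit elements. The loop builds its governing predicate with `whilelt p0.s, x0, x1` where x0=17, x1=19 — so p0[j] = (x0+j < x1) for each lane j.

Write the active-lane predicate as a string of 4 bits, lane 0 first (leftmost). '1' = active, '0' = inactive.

predicate = 1100

lane count: 128 div 32 = 4
whilelt: lane j active iff 17+j < 19 → j < 2 → 2 active
bits (lane 0 leftmost): 1100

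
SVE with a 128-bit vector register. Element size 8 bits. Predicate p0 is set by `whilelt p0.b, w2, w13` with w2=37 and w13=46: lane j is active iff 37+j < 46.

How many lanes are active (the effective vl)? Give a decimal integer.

vl = 9

register lanes = 128/8 = 16
whilelt: lane j active iff 37+j < 46 → j < 9 → 9 active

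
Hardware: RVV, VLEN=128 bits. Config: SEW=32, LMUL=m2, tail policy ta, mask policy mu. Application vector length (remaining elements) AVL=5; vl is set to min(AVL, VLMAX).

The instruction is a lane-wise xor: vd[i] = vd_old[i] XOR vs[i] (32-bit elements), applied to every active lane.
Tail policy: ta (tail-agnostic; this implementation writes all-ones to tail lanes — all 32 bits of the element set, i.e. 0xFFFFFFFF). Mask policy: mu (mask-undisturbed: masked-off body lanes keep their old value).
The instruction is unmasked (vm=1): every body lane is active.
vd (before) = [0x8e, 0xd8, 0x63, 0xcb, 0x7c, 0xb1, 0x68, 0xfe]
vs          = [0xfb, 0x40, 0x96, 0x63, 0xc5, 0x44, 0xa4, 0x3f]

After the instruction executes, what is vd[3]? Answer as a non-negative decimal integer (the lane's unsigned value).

vd[3] = 168

VLMAX = VLEN×LMUL/SEW = 128×2/32 = 8
AVL=5 ≤ VLMAX=8, so vl = 5
lane  0: xor(0x8e,0xfb) ⇒ 0x75
lane  1: xor(0xd8,0x40) ⇒ 0x98
lane  2: xor(0x63,0x96) ⇒ 0xf5
lane  3: xor(0xcb,0x63) ⇒ 0xa8
lane  4: xor(0x7c,0xc5) ⇒ 0xb9
lane  5: tail/ones ⇒ 0xffffffff
lane  6: tail/ones ⇒ 0xffffffff
lane  7: tail/ones ⇒ 0xffffffff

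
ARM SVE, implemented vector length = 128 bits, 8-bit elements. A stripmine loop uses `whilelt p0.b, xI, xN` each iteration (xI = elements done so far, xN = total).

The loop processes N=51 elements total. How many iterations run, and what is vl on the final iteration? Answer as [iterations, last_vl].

128-bit reg / 8-bit elem → 16 lanes
N=51: ⌈51/16⌉ = 4 iters; last vl = 51 − 3×16 = 3

[iterations, last_vl] = [4, 3]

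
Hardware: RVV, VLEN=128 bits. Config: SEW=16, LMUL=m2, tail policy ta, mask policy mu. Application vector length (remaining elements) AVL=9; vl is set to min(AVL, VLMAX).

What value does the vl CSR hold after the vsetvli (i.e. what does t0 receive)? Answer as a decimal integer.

vl = 9

lanes per group: 128·2/16 = 16
vl = min(AVL, VLMAX) = min(9, 16) = 9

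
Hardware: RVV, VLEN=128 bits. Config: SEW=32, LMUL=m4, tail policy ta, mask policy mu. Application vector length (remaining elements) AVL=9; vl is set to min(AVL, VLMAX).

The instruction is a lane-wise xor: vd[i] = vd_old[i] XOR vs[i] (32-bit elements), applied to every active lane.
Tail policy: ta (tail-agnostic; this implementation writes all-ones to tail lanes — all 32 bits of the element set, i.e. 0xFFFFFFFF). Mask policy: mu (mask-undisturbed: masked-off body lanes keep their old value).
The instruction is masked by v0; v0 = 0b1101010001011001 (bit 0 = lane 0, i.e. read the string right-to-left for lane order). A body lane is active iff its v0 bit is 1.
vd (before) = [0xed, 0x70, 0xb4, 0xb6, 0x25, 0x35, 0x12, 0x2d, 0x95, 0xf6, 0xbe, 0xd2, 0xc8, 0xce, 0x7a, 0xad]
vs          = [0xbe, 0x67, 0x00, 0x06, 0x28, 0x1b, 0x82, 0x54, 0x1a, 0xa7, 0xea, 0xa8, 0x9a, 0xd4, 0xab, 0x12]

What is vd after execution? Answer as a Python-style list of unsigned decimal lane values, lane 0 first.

VLMAX = (128 × 4) / 32 = 16 lanes
AVL=9 ≤ VLMAX=16, so vl = 9
vd[0] xor(0xed,0xbe) -> 0x53
vd[1] mask-off/keep -> 0x70
vd[2] mask-off/keep -> 0xb4
vd[3] xor(0xb6,0x06) -> 0xb0
vd[4] xor(0x25,0x28) -> 0x0d
vd[5] mask-off/keep -> 0x35
vd[6] xor(0x12,0x82) -> 0x90
vd[7] mask-off/keep -> 0x2d
vd[8] mask-off/keep -> 0x95
vd[9] tail/ones -> 0xffffffff
vd[10] tail/ones -> 0xffffffff
vd[11] tail/ones -> 0xffffffff
vd[12] tail/ones -> 0xffffffff
vd[13] tail/ones -> 0xffffffff
vd[14] tail/ones -> 0xffffffff
vd[15] tail/ones -> 0xffffffff

vd = [83, 112, 180, 176, 13, 53, 144, 45, 149, 4294967295, 4294967295, 4294967295, 4294967295, 4294967295, 4294967295, 4294967295]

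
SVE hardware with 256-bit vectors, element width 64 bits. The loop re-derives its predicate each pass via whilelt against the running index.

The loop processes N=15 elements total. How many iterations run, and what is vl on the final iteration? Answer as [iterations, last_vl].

lane count: 256 div 64 = 4
iterations = ceil(15/4) = 4; final-pass vl = 3

[iterations, last_vl] = [4, 3]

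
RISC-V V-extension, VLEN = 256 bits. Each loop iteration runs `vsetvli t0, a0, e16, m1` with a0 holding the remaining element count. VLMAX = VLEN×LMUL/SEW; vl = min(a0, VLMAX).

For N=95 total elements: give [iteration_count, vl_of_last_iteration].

[iterations, last_vl] = [6, 15]

VLMAX = VLEN×LMUL/SEW = 256×1/16 = 16
95 elements at 16/iter → 6 passes, remainder 15 on the last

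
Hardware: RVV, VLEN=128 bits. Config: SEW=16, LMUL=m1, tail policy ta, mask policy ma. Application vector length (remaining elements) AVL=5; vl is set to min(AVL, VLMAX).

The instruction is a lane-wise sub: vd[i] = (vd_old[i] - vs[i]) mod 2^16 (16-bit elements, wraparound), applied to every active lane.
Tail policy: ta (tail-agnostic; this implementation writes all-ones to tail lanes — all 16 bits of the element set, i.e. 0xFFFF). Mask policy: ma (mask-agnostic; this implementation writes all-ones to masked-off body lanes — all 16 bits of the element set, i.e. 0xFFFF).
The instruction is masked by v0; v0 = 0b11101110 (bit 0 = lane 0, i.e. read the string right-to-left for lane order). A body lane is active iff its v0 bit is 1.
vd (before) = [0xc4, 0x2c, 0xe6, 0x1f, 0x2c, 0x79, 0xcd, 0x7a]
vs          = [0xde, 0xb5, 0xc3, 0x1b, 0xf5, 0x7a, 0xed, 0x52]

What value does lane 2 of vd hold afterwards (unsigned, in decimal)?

VLMAX = (128 × 1) / 16 = 8 lanes
AVL=5 ≤ VLMAX=8, so vl = 5
[0] mask-off/ones = 0xffff
[1] sub(0x2c,0xb5) = 0xff77
[2] sub(0xe6,0xc3) = 0x23
[3] sub(0x1f,0x1b) = 0x04
[4] mask-off/ones = 0xffff
[5] tail/ones = 0xffff
[6] tail/ones = 0xffff
[7] tail/ones = 0xffff

vd[2] = 35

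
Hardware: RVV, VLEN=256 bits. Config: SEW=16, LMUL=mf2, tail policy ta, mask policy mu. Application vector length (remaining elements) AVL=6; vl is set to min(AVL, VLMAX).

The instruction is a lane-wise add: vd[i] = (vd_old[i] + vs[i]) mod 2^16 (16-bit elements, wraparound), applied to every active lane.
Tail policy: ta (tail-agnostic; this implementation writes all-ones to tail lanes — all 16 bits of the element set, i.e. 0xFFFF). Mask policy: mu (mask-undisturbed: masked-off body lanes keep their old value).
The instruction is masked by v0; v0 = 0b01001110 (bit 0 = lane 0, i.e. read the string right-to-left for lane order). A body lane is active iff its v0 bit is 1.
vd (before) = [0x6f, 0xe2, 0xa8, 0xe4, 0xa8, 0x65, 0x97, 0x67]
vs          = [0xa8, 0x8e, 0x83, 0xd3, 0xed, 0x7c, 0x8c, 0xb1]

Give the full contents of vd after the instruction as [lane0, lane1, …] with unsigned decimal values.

VLMAX = (256 × 1/2) / 16 = 8 lanes
vl = min(AVL, VLMAX) = min(6, 8) = 6
[0] mask-off/keep = 0x6f
[1] add(0xe2,0x8e) = 0x170
[2] add(0xa8,0x83) = 0x12b
[3] add(0xe4,0xd3) = 0x1b7
[4] mask-off/keep = 0xa8
[5] mask-off/keep = 0x65
[6] tail/ones = 0xffff
[7] tail/ones = 0xffff

vd = [111, 368, 299, 439, 168, 101, 65535, 65535]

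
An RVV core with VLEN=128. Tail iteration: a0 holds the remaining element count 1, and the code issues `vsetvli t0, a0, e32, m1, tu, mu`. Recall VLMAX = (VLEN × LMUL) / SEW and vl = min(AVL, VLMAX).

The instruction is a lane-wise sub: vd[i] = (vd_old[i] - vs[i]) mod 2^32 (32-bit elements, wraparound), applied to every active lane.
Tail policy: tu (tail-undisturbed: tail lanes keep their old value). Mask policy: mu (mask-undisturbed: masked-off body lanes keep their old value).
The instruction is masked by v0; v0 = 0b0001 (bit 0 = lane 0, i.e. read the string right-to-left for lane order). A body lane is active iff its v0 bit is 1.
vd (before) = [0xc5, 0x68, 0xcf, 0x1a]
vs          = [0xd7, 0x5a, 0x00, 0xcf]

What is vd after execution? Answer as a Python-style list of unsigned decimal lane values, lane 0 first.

VLMAX = (128 × 1) / 32 = 4 lanes
vl = min(AVL, VLMAX) = min(1, 4) = 1
  i=0: sub(0xc5,0xd7) → 4294967278
  i=1: tail/keep → 104
  i=2: tail/keep → 207
  i=3: tail/keep → 26

vd = [4294967278, 104, 207, 26]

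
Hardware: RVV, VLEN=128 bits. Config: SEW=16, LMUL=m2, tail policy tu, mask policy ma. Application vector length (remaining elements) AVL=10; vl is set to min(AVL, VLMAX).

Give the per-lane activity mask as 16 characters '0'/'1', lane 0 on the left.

predicate = 1111111111000000

VLMAX = VLEN×LMUL/SEW = 128×2/16 = 16
vl ← min(10, 16) = 10
bits (lane 0 leftmost): 1111111111000000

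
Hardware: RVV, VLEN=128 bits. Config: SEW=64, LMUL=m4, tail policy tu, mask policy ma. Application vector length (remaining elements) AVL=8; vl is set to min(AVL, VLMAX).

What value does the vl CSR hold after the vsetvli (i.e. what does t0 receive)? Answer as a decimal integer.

vl = 8

lanes per group: 128·4/64 = 8
vl ← min(8, 8) = 8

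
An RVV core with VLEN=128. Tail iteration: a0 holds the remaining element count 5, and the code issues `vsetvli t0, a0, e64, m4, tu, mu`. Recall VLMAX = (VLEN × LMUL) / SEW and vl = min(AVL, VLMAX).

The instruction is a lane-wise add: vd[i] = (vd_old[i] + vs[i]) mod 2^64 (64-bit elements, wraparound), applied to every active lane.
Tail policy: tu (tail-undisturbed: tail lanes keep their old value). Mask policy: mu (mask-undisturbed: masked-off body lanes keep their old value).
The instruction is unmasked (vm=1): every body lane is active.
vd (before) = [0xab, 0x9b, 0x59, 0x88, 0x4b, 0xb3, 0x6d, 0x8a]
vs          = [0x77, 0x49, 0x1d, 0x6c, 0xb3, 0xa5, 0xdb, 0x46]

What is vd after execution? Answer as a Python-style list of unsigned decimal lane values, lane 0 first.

vd = [290, 228, 118, 244, 254, 179, 109, 138]

VLMAX = (128 × 4) / 64 = 8 lanes
AVL=5 ≤ VLMAX=8, so vl = 5
lane  0: add(0xab,0x77) ⇒ 0x122
lane  1: add(0x9b,0x49) ⇒ 0xe4
lane  2: add(0x59,0x1d) ⇒ 0x76
lane  3: add(0x88,0x6c) ⇒ 0xf4
lane  4: add(0x4b,0xb3) ⇒ 0xfe
lane  5: tail/keep ⇒ 0xb3
lane  6: tail/keep ⇒ 0x6d
lane  7: tail/keep ⇒ 0x8a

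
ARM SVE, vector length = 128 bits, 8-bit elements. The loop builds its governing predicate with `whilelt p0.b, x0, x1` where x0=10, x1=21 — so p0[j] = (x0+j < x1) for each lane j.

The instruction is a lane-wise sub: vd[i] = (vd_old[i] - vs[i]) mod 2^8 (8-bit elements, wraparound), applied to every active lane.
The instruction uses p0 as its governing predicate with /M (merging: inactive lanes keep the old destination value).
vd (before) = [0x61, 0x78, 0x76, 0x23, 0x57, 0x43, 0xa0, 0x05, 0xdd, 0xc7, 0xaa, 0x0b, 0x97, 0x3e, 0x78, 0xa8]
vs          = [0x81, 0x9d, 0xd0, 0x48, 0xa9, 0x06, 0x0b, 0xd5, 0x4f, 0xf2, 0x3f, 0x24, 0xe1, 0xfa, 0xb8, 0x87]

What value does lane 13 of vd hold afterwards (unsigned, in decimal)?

lane count: 128 div 8 = 16
active while 10+j < 21, i.e. j ∈ [0,11) capped at 16 ⇒ 11
[0] sub(0x61,0x81) = 0xe0
[1] sub(0x78,0x9d) = 0xdb
[2] sub(0x76,0xd0) = 0xa6
[3] sub(0x23,0x48) = 0xdb
[4] sub(0x57,0xa9) = 0xae
[5] sub(0x43,0x06) = 0x3d
[6] sub(0xa0,0x0b) = 0x95
[7] sub(0x05,0xd5) = 0x30
[8] sub(0xdd,0x4f) = 0x8e
[9] sub(0xc7,0xf2) = 0xd5
[10] sub(0xaa,0x3f) = 0x6b
[11] tail/keep = 0x0b
[12] tail/keep = 0x97
[13] tail/keep = 0x3e
[14] tail/keep = 0x78
[15] tail/keep = 0xa8

vd[13] = 62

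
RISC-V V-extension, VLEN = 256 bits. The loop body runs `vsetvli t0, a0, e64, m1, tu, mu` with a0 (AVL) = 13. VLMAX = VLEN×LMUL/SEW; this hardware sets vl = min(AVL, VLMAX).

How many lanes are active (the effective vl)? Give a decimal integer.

vl = 4

VLMAX = VLEN×LMUL/SEW = 256×1/64 = 4
AVL=13 > VLMAX=4, so vl = 4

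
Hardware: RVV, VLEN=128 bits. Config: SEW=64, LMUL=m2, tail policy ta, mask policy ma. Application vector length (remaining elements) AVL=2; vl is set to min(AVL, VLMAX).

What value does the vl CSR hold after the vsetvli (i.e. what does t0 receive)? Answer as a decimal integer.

lanes per group: 128·2/64 = 4
AVL=2 ≤ VLMAX=4, so vl = 2

vl = 2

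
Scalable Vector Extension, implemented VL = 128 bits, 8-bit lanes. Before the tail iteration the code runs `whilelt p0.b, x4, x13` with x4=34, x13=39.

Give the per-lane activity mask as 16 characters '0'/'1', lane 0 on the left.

predicate = 1111100000000000

128-bit reg / 8-bit elem → 16 lanes
active while 34+j < 39, i.e. j ∈ [0,5) capped at 16 ⇒ 5
bits (lane 0 leftmost): 1111100000000000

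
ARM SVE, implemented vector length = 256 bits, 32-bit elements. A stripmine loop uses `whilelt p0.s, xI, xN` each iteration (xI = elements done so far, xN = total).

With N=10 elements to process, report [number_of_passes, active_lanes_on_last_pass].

[iterations, last_vl] = [2, 2]

lane count: 256 div 32 = 8
10 elements at 8/iter → 2 passes, remainder 2 on the last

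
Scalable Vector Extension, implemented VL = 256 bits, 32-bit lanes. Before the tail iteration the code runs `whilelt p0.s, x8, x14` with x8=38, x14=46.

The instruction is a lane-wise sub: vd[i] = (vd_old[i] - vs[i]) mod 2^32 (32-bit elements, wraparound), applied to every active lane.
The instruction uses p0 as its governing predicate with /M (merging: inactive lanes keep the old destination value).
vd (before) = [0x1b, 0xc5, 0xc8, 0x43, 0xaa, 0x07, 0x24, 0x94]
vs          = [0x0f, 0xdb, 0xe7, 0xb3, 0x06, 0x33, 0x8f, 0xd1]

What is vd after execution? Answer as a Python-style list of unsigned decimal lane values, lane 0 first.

register lanes = 256/32 = 8
p0[j] = (38+j < 46); true for j=0..7 → 8 lanes set
vd[0] sub(0x1b,0x0f) -> 0x0c
vd[1] sub(0xc5,0xdb) -> 0xffffffea
vd[2] sub(0xc8,0xe7) -> 0xffffffe1
vd[3] sub(0x43,0xb3) -> 0xffffff90
vd[4] sub(0xaa,0x06) -> 0xa4
vd[5] sub(0x07,0x33) -> 0xffffffd4
vd[6] sub(0x24,0x8f) -> 0xffffff95
vd[7] sub(0x94,0xd1) -> 0xffffffc3

vd = [12, 4294967274, 4294967265, 4294967184, 164, 4294967252, 4294967189, 4294967235]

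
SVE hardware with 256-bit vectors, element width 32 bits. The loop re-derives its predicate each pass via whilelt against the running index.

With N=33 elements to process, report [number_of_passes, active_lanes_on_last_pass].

register lanes = 256/32 = 8
33 elements at 8/iter → 5 passes, remainder 1 on the last

[iterations, last_vl] = [5, 1]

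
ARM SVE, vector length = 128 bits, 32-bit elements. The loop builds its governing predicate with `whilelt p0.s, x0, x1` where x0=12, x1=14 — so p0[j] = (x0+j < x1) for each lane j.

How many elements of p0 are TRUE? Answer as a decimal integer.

lane count: 128 div 32 = 4
whilelt: lane j active iff 12+j < 14 → j < 2 → 2 active

vl = 2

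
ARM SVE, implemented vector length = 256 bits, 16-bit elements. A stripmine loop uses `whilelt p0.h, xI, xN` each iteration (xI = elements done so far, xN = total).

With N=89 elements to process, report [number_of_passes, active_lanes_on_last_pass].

256-bit reg / 16-bit elem → 16 lanes
89 elements at 16/iter → 6 passes, remainder 9 on the last

[iterations, last_vl] = [6, 9]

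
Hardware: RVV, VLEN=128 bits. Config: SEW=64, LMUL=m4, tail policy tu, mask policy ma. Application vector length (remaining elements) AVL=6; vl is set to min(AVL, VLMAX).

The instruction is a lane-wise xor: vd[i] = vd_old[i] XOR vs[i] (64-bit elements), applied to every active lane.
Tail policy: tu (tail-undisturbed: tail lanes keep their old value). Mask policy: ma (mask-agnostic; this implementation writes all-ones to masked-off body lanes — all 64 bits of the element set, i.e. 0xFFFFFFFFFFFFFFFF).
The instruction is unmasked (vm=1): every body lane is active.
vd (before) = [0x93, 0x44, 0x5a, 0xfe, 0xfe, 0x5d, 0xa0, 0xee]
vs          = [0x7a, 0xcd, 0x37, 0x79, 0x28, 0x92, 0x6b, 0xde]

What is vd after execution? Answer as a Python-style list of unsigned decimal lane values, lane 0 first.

vd = [233, 137, 109, 135, 214, 207, 160, 238]

VLMAX = VLEN×LMUL/SEW = 128×4/64 = 8
AVL=6 ≤ VLMAX=8, so vl = 6
vd[0] xor(0x93,0x7a) -> 0xe9
vd[1] xor(0x44,0xcd) -> 0x89
vd[2] xor(0x5a,0x37) -> 0x6d
vd[3] xor(0xfe,0x79) -> 0x87
vd[4] xor(0xfe,0x28) -> 0xd6
vd[5] xor(0x5d,0x92) -> 0xcf
vd[6] tail/keep -> 0xa0
vd[7] tail/keep -> 0xee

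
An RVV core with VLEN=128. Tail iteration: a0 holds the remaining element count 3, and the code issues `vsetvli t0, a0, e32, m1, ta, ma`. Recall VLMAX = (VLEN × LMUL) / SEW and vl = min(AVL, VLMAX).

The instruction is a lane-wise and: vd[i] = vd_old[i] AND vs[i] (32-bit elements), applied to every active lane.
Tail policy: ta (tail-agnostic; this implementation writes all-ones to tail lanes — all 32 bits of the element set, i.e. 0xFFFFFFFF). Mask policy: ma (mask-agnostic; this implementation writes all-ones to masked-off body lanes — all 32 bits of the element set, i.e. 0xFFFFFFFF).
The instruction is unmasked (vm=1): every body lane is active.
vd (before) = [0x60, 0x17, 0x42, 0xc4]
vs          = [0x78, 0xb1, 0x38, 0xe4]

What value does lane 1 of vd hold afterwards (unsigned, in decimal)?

VLMAX = (128 × 1) / 32 = 4 lanes
vl = min(AVL, VLMAX) = min(3, 4) = 3
  i=0: and(0x60,0x78) → 96
  i=1: and(0x17,0xb1) → 17
  i=2: and(0x42,0x38) → 0
  i=3: tail/ones → 4294967295

vd[1] = 17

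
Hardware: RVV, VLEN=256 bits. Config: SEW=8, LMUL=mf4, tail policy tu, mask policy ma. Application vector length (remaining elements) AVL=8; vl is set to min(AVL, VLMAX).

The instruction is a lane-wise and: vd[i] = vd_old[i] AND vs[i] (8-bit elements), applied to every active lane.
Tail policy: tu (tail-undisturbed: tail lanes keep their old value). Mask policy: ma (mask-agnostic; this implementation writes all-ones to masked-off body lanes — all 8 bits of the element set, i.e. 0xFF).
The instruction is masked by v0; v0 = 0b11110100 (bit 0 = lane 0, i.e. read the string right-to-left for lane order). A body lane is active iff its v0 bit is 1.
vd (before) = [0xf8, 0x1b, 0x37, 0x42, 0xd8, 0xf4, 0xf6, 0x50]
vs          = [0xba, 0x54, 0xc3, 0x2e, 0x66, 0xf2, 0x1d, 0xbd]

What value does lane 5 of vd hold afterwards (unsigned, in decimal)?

lanes per group: 256·1/4/8 = 8
AVL=8 ≤ VLMAX=8, so vl = 8
  i=0: mask-off/ones → 255
  i=1: mask-off/ones → 255
  i=2: and(0x37,0xc3) → 3
  i=3: mask-off/ones → 255
  i=4: and(0xd8,0x66) → 64
  i=5: and(0xf4,0xf2) → 240
  i=6: and(0xf6,0x1d) → 20
  i=7: and(0x50,0xbd) → 16

vd[5] = 240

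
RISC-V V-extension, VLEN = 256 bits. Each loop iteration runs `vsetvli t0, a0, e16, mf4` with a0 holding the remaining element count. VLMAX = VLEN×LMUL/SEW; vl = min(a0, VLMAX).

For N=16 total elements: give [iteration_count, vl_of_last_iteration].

VLMAX = (256 × 1/4) / 16 = 4 lanes
N=16: ⌈16/4⌉ = 4 iters; last vl = 16 − 3×4 = 4

[iterations, last_vl] = [4, 4]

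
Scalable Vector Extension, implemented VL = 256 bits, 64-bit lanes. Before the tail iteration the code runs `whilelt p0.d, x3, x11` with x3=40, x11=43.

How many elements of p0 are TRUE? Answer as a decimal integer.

lane count: 256 div 64 = 4
active while 40+j < 43, i.e. j ∈ [0,3) capped at 4 ⇒ 3

vl = 3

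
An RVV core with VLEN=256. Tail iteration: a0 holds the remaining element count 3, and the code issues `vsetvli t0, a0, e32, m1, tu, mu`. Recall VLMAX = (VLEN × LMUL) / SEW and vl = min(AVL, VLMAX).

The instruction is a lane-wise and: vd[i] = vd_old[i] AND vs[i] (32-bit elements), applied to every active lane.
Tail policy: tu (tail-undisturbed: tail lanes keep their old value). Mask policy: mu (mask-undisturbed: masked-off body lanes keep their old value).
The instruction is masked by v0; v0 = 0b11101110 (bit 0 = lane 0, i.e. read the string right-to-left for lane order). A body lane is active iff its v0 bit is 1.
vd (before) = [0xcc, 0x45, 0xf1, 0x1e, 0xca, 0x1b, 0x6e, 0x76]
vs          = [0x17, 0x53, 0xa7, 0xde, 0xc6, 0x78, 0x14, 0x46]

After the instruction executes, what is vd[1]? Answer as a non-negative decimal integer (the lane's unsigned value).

lanes per group: 256·1/32 = 8
vl = min(AVL, VLMAX) = min(3, 8) = 3
  i=0: mask-off/keep → 204
  i=1: and(0x45,0x53) → 65
  i=2: and(0xf1,0xa7) → 161
  i=3: tail/keep → 30
  i=4: tail/keep → 202
  i=5: tail/keep → 27
  i=6: tail/keep → 110
  i=7: tail/keep → 118

vd[1] = 65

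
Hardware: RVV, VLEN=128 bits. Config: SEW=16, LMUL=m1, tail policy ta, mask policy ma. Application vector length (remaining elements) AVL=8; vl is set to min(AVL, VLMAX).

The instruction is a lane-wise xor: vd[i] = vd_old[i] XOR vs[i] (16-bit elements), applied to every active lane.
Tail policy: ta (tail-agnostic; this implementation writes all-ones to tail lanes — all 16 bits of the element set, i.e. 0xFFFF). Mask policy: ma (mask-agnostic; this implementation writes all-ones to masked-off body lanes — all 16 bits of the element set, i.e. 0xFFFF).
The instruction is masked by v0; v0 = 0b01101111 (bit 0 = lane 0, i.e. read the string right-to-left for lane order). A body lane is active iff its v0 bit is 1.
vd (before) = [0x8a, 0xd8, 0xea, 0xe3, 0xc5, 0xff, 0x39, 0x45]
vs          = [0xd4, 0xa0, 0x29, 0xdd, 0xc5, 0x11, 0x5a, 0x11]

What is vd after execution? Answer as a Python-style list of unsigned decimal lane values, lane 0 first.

VLMAX = VLEN×LMUL/SEW = 128×1/16 = 8
vl ← min(8, 8) = 8
  i=0: xor(0x8a,0xd4) → 94
  i=1: xor(0xd8,0xa0) → 120
  i=2: xor(0xea,0x29) → 195
  i=3: xor(0xe3,0xdd) → 62
  i=4: mask-off/ones → 65535
  i=5: xor(0xff,0x11) → 238
  i=6: xor(0x39,0x5a) → 99
  i=7: mask-off/ones → 65535

vd = [94, 120, 195, 62, 65535, 238, 99, 65535]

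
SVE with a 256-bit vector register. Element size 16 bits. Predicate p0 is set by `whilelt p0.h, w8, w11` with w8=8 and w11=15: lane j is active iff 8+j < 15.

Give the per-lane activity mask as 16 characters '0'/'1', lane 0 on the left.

register lanes = 256/16 = 16
active while 8+j < 15, i.e. j ∈ [0,7) capped at 16 ⇒ 7
bits (lane 0 leftmost): 1111111000000000

predicate = 1111111000000000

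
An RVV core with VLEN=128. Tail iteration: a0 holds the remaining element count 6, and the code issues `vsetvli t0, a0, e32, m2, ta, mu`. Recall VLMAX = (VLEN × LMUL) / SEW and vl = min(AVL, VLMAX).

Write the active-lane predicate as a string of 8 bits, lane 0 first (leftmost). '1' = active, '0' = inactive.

VLMAX = VLEN×LMUL/SEW = 128×2/32 = 8
vl ← min(6, 8) = 6
bits (lane 0 leftmost): 11111100

predicate = 11111100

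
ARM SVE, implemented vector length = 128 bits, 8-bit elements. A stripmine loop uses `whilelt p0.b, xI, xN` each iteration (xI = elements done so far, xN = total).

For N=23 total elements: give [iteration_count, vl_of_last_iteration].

[iterations, last_vl] = [2, 7]

lane count: 128 div 8 = 16
N=23: ⌈23/16⌉ = 2 iters; last vl = 23 − 1×16 = 7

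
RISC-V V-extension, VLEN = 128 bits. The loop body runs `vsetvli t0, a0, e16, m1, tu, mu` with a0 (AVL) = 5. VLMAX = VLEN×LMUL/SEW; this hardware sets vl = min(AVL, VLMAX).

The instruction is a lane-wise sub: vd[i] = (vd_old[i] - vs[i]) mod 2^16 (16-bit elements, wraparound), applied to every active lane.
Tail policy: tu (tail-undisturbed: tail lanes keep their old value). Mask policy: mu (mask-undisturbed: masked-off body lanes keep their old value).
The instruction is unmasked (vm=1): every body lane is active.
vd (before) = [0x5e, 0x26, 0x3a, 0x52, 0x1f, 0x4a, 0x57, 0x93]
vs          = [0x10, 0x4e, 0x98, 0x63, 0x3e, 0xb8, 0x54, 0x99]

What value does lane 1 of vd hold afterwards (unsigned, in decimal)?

lanes per group: 128·1/16 = 8
vl ← min(5, 8) = 5
vd[0] sub(0x5e,0x10) -> 0x4e
vd[1] sub(0x26,0x4e) -> 0xffd8
vd[2] sub(0x3a,0x98) -> 0xffa2
vd[3] sub(0x52,0x63) -> 0xffef
vd[4] sub(0x1f,0x3e) -> 0xffe1
vd[5] tail/keep -> 0x4a
vd[6] tail/keep -> 0x57
vd[7] tail/keep -> 0x93

vd[1] = 65496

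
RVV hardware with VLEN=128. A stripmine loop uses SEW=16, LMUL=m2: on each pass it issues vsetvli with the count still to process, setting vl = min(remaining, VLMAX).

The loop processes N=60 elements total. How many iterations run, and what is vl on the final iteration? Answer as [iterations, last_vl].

[iterations, last_vl] = [4, 12]

VLMAX = VLEN×LMUL/SEW = 128×2/16 = 16
60 elements at 16/iter → 4 passes, remainder 12 on the last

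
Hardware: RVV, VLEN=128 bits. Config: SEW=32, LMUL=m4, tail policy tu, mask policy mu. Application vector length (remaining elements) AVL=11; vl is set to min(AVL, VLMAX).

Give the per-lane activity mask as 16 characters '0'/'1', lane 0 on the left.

predicate = 1111111111100000

lanes per group: 128·4/32 = 16
AVL=11 ≤ VLMAX=16, so vl = 11
bits (lane 0 leftmost): 1111111111100000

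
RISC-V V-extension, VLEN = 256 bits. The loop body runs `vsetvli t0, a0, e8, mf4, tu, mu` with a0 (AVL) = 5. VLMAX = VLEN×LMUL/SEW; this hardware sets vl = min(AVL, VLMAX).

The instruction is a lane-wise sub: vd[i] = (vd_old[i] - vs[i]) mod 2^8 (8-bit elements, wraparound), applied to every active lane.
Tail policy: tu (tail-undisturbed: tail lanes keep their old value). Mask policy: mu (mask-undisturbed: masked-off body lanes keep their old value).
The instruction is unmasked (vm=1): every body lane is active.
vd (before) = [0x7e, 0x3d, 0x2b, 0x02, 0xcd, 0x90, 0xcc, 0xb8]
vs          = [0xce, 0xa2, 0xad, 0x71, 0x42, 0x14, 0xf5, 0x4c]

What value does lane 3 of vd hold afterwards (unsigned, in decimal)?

VLMAX = (256 × 1/4) / 8 = 8 lanes
vl ← min(5, 8) = 5
vd[0] sub(0x7e,0xce) -> 0xb0
vd[1] sub(0x3d,0xa2) -> 0x9b
vd[2] sub(0x2b,0xad) -> 0x7e
vd[3] sub(0x02,0x71) -> 0x91
vd[4] sub(0xcd,0x42) -> 0x8b
vd[5] tail/keep -> 0x90
vd[6] tail/keep -> 0xcc
vd[7] tail/keep -> 0xb8

vd[3] = 145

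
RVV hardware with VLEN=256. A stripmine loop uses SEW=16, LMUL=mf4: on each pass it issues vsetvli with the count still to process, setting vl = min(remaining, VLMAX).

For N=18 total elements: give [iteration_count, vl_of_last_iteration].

[iterations, last_vl] = [5, 2]

lanes per group: 256·1/4/16 = 4
18 elements at 4/iter → 5 passes, remainder 2 on the last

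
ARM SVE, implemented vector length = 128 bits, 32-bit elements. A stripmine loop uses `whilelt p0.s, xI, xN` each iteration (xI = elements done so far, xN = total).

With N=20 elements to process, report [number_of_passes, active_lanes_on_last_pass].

lane count: 128 div 32 = 4
20 elements at 4/iter → 5 passes, remainder 4 on the last

[iterations, last_vl] = [5, 4]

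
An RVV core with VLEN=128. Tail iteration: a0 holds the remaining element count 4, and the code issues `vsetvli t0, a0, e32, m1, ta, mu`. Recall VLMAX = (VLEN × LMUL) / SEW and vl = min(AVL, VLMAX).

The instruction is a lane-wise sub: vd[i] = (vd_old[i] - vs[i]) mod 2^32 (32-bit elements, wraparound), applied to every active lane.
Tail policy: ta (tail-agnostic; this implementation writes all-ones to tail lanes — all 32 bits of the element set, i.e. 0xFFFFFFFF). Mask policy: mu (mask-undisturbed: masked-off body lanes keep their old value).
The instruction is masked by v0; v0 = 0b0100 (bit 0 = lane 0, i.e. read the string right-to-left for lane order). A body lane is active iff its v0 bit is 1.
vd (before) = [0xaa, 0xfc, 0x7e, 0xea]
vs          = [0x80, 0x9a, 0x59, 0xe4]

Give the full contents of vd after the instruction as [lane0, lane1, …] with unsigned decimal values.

vd = [170, 252, 37, 234]

VLMAX = (128 × 1) / 32 = 4 lanes
vl ← min(4, 4) = 4
lane  0: mask-off/keep ⇒ 0xaa
lane  1: mask-off/keep ⇒ 0xfc
lane  2: sub(0x7e,0x59) ⇒ 0x25
lane  3: mask-off/keep ⇒ 0xea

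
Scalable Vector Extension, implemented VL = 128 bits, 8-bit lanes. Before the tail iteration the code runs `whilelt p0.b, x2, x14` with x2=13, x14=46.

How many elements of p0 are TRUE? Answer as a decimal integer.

vl = 16

128-bit reg / 8-bit elem → 16 lanes
active while 13+j < 46, i.e. j ∈ [0,33) capped at 16 ⇒ 16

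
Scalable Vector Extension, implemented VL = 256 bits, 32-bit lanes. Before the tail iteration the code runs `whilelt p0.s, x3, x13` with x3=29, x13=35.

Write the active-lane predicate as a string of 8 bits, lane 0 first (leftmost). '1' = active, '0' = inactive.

256-bit reg / 32-bit elem → 8 lanes
active while 29+j < 35, i.e. j ∈ [0,6) capped at 8 ⇒ 6
bits (lane 0 leftmost): 11111100

predicate = 11111100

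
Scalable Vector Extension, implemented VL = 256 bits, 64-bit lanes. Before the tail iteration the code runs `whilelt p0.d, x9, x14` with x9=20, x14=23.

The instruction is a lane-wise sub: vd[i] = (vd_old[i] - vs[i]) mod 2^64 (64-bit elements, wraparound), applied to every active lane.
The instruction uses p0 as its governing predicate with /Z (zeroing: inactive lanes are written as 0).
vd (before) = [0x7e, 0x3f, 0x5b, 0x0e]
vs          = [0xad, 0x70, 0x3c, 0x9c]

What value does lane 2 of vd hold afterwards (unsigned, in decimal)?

vd[2] = 31

lane count: 256 div 64 = 4
p0[j] = (20+j < 23); true for j=0..2 → 3 lanes set
lane  0: sub(0x7e,0xad) ⇒ 0xffffffffffffffd1
lane  1: sub(0x3f,0x70) ⇒ 0xffffffffffffffcf
lane  2: sub(0x5b,0x3c) ⇒ 0x1f
lane  3: tail/zero ⇒ 0x00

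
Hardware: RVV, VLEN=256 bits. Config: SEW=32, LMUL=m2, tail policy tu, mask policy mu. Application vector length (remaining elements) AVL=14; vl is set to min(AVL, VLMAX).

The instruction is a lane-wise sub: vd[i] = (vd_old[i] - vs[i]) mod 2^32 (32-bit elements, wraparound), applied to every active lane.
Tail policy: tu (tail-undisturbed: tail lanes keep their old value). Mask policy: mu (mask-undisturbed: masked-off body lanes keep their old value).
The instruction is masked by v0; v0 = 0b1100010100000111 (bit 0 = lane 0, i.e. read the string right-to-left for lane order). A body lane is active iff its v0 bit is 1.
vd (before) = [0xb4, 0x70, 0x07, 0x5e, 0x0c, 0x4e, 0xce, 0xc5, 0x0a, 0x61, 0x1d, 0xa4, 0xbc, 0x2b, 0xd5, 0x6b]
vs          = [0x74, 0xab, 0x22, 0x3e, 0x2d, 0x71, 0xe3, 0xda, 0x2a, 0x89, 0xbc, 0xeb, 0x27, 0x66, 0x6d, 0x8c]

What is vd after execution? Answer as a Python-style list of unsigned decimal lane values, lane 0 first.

vd = [64, 4294967237, 4294967269, 94, 12, 78, 206, 197, 4294967264, 97, 4294967137, 164, 188, 43, 213, 107]

VLMAX = VLEN×LMUL/SEW = 256×2/32 = 16
vl = min(AVL, VLMAX) = min(14, 16) = 14
lane  0: sub(0xb4,0x74) ⇒ 0x40
lane  1: sub(0x70,0xab) ⇒ 0xffffffc5
lane  2: sub(0x07,0x22) ⇒ 0xffffffe5
lane  3: mask-off/keep ⇒ 0x5e
lane  4: mask-off/keep ⇒ 0x0c
lane  5: mask-off/keep ⇒ 0x4e
lane  6: mask-off/keep ⇒ 0xce
lane  7: mask-off/keep ⇒ 0xc5
lane  8: sub(0x0a,0x2a) ⇒ 0xffffffe0
lane  9: mask-off/keep ⇒ 0x61
lane 10: sub(0x1d,0xbc) ⇒ 0xffffff61
lane 11: mask-off/keep ⇒ 0xa4
lane 12: mask-off/keep ⇒ 0xbc
lane 13: mask-off/keep ⇒ 0x2b
lane 14: tail/keep ⇒ 0xd5
lane 15: tail/keep ⇒ 0x6b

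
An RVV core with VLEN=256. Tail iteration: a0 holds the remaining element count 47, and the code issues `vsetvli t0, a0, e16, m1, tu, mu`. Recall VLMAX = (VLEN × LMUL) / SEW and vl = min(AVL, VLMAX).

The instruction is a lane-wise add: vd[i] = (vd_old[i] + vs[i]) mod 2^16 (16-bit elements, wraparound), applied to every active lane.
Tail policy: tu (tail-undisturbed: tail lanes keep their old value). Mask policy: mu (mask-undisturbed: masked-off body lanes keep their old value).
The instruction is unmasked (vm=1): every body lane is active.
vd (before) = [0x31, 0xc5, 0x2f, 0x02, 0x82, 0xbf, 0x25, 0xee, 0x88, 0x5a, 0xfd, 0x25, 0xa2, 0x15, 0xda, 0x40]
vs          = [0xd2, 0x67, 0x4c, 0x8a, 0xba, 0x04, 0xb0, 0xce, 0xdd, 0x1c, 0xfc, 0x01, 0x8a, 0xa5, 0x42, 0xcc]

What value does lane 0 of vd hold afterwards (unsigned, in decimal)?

VLMAX = VLEN×LMUL/SEW = 256×1/16 = 16
vl = min(AVL, VLMAX) = min(47, 16) = 16
lane  0: add(0x31,0xd2) ⇒ 0x103
lane  1: add(0xc5,0x67) ⇒ 0x12c
lane  2: add(0x2f,0x4c) ⇒ 0x7b
lane  3: add(0x02,0x8a) ⇒ 0x8c
lane  4: add(0x82,0xba) ⇒ 0x13c
lane  5: add(0xbf,0x04) ⇒ 0xc3
lane  6: add(0x25,0xb0) ⇒ 0xd5
lane  7: add(0xee,0xce) ⇒ 0x1bc
lane  8: add(0x88,0xdd) ⇒ 0x165
lane  9: add(0x5a,0x1c) ⇒ 0x76
lane 10: add(0xfd,0xfc) ⇒ 0x1f9
lane 11: add(0x25,0x01) ⇒ 0x26
lane 12: add(0xa2,0x8a) ⇒ 0x12c
lane 13: add(0x15,0xa5) ⇒ 0xba
lane 14: add(0xda,0x42) ⇒ 0x11c
lane 15: add(0x40,0xcc) ⇒ 0x10c

vd[0] = 259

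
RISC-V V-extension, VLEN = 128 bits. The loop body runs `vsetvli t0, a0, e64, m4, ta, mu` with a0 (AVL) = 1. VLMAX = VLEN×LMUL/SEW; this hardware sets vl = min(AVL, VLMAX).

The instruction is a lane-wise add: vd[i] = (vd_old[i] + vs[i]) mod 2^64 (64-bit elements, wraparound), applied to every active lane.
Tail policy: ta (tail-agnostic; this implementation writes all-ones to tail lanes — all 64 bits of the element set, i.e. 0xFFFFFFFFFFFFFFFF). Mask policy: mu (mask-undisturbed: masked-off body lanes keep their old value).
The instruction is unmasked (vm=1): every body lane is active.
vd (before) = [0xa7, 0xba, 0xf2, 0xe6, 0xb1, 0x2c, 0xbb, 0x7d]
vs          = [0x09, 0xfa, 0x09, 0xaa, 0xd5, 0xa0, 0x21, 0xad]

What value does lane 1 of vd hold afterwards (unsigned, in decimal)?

vd[1] = 18446744073709551615

VLMAX = VLEN×LMUL/SEW = 128×4/64 = 8
vl = min(AVL, VLMAX) = min(1, 8) = 1
lane  0: add(0xa7,0x09) ⇒ 0xb0
lane  1: tail/ones ⇒ 0xffffffffffffffff
lane  2: tail/ones ⇒ 0xffffffffffffffff
lane  3: tail/ones ⇒ 0xffffffffffffffff
lane  4: tail/ones ⇒ 0xffffffffffffffff
lane  5: tail/ones ⇒ 0xffffffffffffffff
lane  6: tail/ones ⇒ 0xffffffffffffffff
lane  7: tail/ones ⇒ 0xffffffffffffffff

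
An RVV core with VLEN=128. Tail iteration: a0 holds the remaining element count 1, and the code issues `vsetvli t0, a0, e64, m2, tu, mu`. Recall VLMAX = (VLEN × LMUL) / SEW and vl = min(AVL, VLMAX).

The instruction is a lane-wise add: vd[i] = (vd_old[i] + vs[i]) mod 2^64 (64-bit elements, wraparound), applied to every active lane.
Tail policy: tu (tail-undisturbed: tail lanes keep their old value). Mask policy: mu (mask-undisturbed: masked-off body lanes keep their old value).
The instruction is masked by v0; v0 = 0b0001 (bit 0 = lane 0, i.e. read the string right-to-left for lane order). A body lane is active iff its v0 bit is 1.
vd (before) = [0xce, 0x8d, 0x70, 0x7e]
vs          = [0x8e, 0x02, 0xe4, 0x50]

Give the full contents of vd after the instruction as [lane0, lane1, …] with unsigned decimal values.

VLMAX = (128 × 2) / 64 = 4 lanes
AVL=1 ≤ VLMAX=4, so vl = 1
vd[0] add(0xce,0x8e) -> 0x15c
vd[1] tail/keep -> 0x8d
vd[2] tail/keep -> 0x70
vd[3] tail/keep -> 0x7e

vd = [348, 141, 112, 126]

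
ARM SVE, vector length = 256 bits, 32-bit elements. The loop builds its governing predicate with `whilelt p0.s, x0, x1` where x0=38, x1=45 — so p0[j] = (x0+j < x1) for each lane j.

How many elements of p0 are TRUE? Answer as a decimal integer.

register lanes = 256/32 = 8
active while 38+j < 45, i.e. j ∈ [0,7) capped at 8 ⇒ 7

vl = 7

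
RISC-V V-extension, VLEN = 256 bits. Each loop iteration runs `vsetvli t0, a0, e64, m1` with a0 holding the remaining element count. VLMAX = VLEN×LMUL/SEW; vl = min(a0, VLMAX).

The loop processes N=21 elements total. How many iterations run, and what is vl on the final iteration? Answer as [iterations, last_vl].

[iterations, last_vl] = [6, 1]

VLMAX = (256 × 1) / 64 = 4 lanes
21 elements at 4/iter → 6 passes, remainder 1 on the last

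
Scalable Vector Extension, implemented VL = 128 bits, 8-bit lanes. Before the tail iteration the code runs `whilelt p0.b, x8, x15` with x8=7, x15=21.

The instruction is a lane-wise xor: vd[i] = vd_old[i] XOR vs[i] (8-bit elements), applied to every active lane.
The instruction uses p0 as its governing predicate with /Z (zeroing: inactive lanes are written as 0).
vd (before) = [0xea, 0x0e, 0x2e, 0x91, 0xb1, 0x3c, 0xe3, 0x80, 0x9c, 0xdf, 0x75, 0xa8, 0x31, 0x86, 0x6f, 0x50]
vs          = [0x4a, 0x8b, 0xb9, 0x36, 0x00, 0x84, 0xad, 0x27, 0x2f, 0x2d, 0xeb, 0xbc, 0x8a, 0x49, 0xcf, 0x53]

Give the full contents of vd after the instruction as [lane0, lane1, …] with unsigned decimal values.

vd = [160, 133, 151, 167, 177, 184, 78, 167, 179, 242, 158, 20, 187, 207, 0, 0]

register lanes = 128/8 = 16
active while 7+j < 21, i.e. j ∈ [0,14) capped at 16 ⇒ 14
  i=0: xor(0xea,0x4a) → 160
  i=1: xor(0x0e,0x8b) → 133
  i=2: xor(0x2e,0xb9) → 151
  i=3: xor(0x91,0x36) → 167
  i=4: xor(0xb1,0x00) → 177
  i=5: xor(0x3c,0x84) → 184
  i=6: xor(0xe3,0xad) → 78
  i=7: xor(0x80,0x27) → 167
  i=8: xor(0x9c,0x2f) → 179
  i=9: xor(0xdf,0x2d) → 242
  i=10: xor(0x75,0xeb) → 158
  i=11: xor(0xa8,0xbc) → 20
  i=12: xor(0x31,0x8a) → 187
  i=13: xor(0x86,0x49) → 207
  i=14: tail/zero → 0
  i=15: tail/zero → 0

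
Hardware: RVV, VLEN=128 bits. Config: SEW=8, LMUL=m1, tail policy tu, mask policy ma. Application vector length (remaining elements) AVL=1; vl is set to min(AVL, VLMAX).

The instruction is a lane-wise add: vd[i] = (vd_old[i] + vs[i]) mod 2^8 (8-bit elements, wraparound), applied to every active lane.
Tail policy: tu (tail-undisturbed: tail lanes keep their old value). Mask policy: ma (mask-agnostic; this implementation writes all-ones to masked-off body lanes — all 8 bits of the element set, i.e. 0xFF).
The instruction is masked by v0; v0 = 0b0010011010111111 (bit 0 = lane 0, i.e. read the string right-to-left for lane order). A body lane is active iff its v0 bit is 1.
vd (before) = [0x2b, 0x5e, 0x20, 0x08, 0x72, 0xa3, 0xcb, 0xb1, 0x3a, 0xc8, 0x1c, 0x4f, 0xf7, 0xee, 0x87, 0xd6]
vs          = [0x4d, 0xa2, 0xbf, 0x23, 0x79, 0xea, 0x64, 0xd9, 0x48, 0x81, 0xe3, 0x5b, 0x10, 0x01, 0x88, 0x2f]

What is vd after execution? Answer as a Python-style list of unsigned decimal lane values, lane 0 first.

lanes per group: 128·1/8 = 16
vl ← min(1, 16) = 1
vd[0] add(0x2b,0x4d) -> 0x78
vd[1] tail/keep -> 0x5e
vd[2] tail/keep -> 0x20
vd[3] tail/keep -> 0x08
vd[4] tail/keep -> 0x72
vd[5] tail/keep -> 0xa3
vd[6] tail/keep -> 0xcb
vd[7] tail/keep -> 0xb1
vd[8] tail/keep -> 0x3a
vd[9] tail/keep -> 0xc8
vd[10] tail/keep -> 0x1c
vd[11] tail/keep -> 0x4f
vd[12] tail/keep -> 0xf7
vd[13] tail/keep -> 0xee
vd[14] tail/keep -> 0x87
vd[15] tail/keep -> 0xd6

vd = [120, 94, 32, 8, 114, 163, 203, 177, 58, 200, 28, 79, 247, 238, 135, 214]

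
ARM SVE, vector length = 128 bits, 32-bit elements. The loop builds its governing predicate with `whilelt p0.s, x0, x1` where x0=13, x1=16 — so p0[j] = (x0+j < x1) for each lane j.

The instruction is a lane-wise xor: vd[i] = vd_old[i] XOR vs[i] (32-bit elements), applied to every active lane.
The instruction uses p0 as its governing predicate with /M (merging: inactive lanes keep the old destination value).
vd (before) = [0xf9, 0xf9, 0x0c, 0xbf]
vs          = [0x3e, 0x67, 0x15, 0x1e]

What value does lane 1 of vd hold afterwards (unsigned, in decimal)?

vd[1] = 158

register lanes = 128/32 = 4
whilelt: lane j active iff 13+j < 16 → j < 3 → 3 active
[0] xor(0xf9,0x3e) = 0xc7
[1] xor(0xf9,0x67) = 0x9e
[2] xor(0x0c,0x15) = 0x19
[3] tail/keep = 0xbf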